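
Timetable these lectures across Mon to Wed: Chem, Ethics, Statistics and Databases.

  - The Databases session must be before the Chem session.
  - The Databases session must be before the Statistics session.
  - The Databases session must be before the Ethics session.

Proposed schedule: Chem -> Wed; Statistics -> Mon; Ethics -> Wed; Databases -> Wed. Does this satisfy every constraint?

The Databases session must be before the Chem session — violated.
The Databases session must be before the Ethics session — violated.
The Databases session must be before the Statistics session — violated.

No. The Databases session must be before the Statistics session is not satisfied.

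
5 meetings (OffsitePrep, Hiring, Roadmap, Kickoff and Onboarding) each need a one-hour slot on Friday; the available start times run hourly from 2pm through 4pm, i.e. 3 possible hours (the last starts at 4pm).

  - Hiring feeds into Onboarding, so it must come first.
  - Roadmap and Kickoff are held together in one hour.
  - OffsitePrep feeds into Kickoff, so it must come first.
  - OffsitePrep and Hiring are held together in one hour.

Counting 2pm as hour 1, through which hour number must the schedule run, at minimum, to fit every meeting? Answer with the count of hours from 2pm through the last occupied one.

The precedence chain requires at least 2 distinct hours.
2 works (last occupied hour: 3pm): for example Hiring=2pm; Onboarding=3pm; OffsitePrep=2pm; Kickoff=3pm; Roadmap=3pm.

2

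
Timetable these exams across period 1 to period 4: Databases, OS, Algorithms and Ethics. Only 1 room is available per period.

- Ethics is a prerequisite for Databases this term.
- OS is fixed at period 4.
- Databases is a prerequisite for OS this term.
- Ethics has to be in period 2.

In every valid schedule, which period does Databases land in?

Ethics is fixed at period 2 and must come before Databases, so Databases is at least period 3.
OS is fixed at period 4 and must come after Databases, so Databases is at most period 3.
So Databases must be period 3.

period 3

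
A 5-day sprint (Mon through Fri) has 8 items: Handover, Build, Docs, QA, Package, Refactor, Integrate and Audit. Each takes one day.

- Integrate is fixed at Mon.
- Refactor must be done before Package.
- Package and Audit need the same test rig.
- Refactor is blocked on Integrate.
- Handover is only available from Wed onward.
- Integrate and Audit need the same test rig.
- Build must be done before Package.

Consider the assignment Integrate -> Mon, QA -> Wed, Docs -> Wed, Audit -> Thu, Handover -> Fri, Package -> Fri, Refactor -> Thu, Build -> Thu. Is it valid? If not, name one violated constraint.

Refactor is blocked on Integrate — holds.
Refactor must be done before Package — holds.
Integrate and Audit need the same test rig — holds.
Build must be done before Package — holds.
Package and Audit need the same test rig — holds.
Integrate is fixed at Mon — holds.
Handover is only available from Wed onward — holds.

Yes, all constraints hold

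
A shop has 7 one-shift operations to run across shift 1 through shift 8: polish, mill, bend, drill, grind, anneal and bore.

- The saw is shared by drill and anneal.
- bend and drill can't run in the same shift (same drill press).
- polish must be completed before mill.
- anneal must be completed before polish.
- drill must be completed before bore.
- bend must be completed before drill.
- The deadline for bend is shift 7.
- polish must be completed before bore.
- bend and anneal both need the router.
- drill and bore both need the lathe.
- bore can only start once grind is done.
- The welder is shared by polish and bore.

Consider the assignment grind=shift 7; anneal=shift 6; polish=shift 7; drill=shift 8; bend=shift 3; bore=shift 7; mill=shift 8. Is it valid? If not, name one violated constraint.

bend and anneal both need the router — holds.
anneal must be completed before polish — holds.
bore can only start once grind is done — violated.
drill must be completed before bore — violated.
The deadline for bend is shift 7 — holds.
The saw is shared by drill and anneal — holds.
drill and bore both need the lathe — holds.
bend and drill can't run in the same shift (same drill press) — holds.
bend must be completed before drill — holds.
polish must be completed before mill — holds.
The welder is shared by polish and bore — violated.
polish must be completed before bore — violated.

No — it violates: drill must be completed before bore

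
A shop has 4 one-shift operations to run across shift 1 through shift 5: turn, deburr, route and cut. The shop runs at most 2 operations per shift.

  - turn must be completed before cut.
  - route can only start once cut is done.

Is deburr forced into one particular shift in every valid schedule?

No

deburr can be shift 1 (e.g. route=shift 3, cut=shift 2, deburr=shift 1, turn=shift 1) or shift 2 (e.g. cut -> shift 2; route -> shift 3; deburr -> shift 2; turn -> shift 1).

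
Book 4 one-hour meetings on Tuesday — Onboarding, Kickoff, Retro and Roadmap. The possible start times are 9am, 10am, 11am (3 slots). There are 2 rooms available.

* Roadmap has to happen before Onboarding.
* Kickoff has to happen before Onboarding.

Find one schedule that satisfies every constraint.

Roadmap=9am, Kickoff=9am, Retro=10am, Onboarding=10am

Checking: Roadmap(9am) before Onboarding(10am); Kickoff(9am) before Onboarding(10am); max 2 per slot (cap 2).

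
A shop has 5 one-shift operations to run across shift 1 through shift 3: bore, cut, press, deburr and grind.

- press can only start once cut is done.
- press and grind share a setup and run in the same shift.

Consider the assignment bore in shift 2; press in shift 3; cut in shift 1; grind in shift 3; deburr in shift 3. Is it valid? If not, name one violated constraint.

press can only start once cut is done — holds.
press and grind share a setup and run in the same shift — holds.

Yes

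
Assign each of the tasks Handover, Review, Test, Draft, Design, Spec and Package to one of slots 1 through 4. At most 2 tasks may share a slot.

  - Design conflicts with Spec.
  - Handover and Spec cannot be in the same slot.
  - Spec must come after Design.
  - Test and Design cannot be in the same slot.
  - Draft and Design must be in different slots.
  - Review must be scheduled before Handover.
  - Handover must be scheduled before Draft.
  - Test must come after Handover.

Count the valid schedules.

28

Splitting on Handover: it can be 2 (24), 3 (4). Listing each branch's schedules as (Review, Test, Draft, Design, Spec, Package):
Handover=2: (1,3,3,1,4,2) (1,3,3,1,4,4) (1,3,3,2,4,1) (1,3,3,2,4,4) (1,3,4,1,3,2) (1,3,4,1,3,4) (1,3,4,1,4,2) (1,3,4,1,4,3) (1,3,4,2,3,1) (1,3,4,2,3,4) (1,3,4,2,4,1) (1,3,4,2,4,3) (1,4,3,1,3,2) (1,4,3,1,3,4) (1,4,3,1,4,2) (1,4,3,1,4,3) (1,4,3,2,3,1) (1,4,3,2,3,4) (1,4,3,2,4,1) (1,4,3,2,4,3) (1,4,4,1,3,2) (1,4,4,1,3,3) (1,4,4,2,3,1) (1,4,4,2,3,3) — 24.
Handover=3: (1,4,4,1,2,2) (1,4,4,1,2,3) (2,4,4,1,2,1) (2,4,4,1,2,3) — 4.
Summing: 24 + 4 = 28.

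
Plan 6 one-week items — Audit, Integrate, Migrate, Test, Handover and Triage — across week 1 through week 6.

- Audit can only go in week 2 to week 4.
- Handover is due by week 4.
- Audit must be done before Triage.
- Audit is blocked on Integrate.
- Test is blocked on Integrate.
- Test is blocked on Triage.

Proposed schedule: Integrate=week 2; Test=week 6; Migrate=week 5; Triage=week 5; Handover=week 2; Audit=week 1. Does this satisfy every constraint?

Invalid. Audit is blocked on Integrate.

Handover is due by week 4 — holds.
Audit must be done before Triage — holds.
Audit can only go in week 2 to week 4 — violated.
Audit is blocked on Integrate — violated.
Test is blocked on Triage — holds.
Test is blocked on Integrate — holds.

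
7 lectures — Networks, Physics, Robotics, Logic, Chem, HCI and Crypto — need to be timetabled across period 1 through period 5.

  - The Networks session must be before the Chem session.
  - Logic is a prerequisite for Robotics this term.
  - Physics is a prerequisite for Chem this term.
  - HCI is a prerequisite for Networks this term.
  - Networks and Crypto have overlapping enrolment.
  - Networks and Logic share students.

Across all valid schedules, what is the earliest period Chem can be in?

Precedence pushes Chem to at least period 3.
Chem at period 3 is achievable: Chem in period 3; Robotics in period 2; Crypto in period 1; Logic in period 1; Networks in period 2; Physics in period 1; HCI in period 1.

period 3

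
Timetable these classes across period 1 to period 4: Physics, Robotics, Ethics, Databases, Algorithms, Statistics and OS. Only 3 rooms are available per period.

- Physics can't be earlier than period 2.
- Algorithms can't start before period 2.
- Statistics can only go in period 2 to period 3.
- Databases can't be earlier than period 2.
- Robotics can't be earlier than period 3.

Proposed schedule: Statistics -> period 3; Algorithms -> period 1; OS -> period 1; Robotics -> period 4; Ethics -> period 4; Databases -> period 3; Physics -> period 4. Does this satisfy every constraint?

Physics can't be earlier than period 2 — holds.
Robotics can't be earlier than period 3 — holds.
Databases can't be earlier than period 2 — holds.
Algorithms can't start before period 2 — violated.
Statistics can only go in period 2 to period 3 — holds.
Only 3 rooms are available per period — holds.

No — it violates: Algorithms can't start before period 2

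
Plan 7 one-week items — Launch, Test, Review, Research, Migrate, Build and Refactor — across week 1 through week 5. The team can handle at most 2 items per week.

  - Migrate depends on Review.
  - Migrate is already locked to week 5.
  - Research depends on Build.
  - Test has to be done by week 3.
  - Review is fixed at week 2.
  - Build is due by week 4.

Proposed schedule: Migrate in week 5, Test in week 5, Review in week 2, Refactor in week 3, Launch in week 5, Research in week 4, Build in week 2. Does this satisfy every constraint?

No. Test has to be done by week 3 is not satisfied.

Build is due by week 4 — holds.
The team can handle at most 2 items per week — violated.
Review is fixed at week 2 — holds.
Migrate is already locked to week 5 — holds.
Migrate depends on Review — holds.
Test has to be done by week 3 — violated.
Research depends on Build — holds.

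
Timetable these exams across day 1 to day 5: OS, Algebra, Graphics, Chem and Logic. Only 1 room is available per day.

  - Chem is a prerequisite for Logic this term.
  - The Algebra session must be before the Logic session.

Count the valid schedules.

Splitting on OS: it can be day 1 (8), day 2 (8), day 3 (8), day 4 (8), day 5 (8). Listing each branch's schedules as (Algebra, Graphics, Chem, Logic) by day number:
OS=day 1: (2,3,4,5) (2,4,3,5) (2,5,3,4) (3,2,4,5) (3,4,2,5) (3,5,2,4) (4,2,3,5) (4,3,2,5) — 8.
OS=day 2: (1,3,4,5) (1,4,3,5) (1,5,3,4) (3,1,4,5) (3,4,1,5) (3,5,1,4) (4,1,3,5) (4,3,1,5) — 8.
OS=day 3: (1,2,4,5) (1,4,2,5) (1,5,2,4) (2,1,4,5) (2,4,1,5) (2,5,1,4) (4,1,2,5) (4,2,1,5) — 8.
OS=day 4: (1,2,3,5) (1,3,2,5) (1,5,2,3) (2,1,3,5) (2,3,1,5) (2,5,1,3) (3,1,2,5) (3,2,1,5) — 8.
OS=day 5: (1,2,3,4) (1,3,2,4) (1,4,2,3) (2,1,3,4) (2,3,1,4) (2,4,1,3) (3,1,2,4) (3,2,1,4) — 8.
Summing: 8 + 8 + 8 + 8 + 8 = 40.

40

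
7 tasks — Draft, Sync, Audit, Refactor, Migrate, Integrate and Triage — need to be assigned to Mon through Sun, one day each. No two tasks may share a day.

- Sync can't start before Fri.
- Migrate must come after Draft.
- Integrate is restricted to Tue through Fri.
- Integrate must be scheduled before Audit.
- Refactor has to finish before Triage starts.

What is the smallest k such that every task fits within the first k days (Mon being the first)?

The precedence chain requires at least 2 distinct days.
With at most 1 per day and 7 tasks, at least 7 days are needed.
Sync can't be placed before Fri — that is day 5 counting from Mon — so the schedule must run through at least 5 days.
7 works (last occupied day: Sun): for example Integrate -> Tue, Audit -> Wed, Sync -> Fri, Migrate -> Sat, Refactor -> Thu, Draft -> Mon, Triage -> Sun.

7 days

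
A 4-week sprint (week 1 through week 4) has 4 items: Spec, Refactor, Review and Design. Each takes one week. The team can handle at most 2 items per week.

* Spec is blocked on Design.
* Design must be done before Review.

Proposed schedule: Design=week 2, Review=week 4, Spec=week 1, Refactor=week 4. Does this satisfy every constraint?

The team can handle at most 2 items per week — holds.
Design must be done before Review — holds.
Spec is blocked on Design — violated.

No. Spec is blocked on Design is not satisfied.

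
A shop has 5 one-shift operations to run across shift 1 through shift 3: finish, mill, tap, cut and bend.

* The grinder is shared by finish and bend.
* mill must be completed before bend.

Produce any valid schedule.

bend=shift 2; mill=shift 1; tap=shift 1; finish=shift 1; cut=shift 1

Checking: mill(shift 1) before bend(shift 2); finish(shift 1) != bend(shift 2).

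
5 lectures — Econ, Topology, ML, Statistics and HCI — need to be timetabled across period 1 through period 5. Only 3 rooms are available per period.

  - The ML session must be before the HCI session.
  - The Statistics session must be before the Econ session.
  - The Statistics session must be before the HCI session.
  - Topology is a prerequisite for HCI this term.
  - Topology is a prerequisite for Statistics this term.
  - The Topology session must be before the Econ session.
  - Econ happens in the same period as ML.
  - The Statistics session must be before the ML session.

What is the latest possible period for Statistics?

Precedence pushes Statistics to at least period 2; downstream work caps Statistics at period 3.
Statistics at period 3 is achievable: Econ -> period 4; ML -> period 4; Statistics -> period 3; Topology -> period 1; HCI -> period 5.

period 3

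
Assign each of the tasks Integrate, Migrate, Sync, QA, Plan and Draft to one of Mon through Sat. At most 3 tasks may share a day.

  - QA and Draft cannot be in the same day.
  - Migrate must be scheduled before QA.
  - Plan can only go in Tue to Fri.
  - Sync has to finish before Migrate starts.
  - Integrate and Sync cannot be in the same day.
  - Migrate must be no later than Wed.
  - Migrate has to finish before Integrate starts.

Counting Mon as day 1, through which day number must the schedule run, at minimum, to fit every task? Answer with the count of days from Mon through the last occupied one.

The precedence chain requires at least 3 distinct days.
With at most 3 per day and 6 tasks, at least 2 days are needed.
3 works (last occupied day: Wed): for example Migrate in Tue; Sync in Mon; Plan in Tue; Integrate in Wed; QA in Wed; Draft in Mon.

3 days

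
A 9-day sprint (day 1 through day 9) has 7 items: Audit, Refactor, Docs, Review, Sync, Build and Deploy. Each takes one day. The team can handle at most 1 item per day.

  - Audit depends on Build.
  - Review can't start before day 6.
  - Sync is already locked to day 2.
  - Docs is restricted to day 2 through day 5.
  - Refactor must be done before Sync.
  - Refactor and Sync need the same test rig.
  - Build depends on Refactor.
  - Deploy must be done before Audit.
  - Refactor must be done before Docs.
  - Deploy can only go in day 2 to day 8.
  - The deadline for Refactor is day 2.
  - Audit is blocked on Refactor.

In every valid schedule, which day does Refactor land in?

Refactor's window is day 1–day 2.
Sync is fixed at day 2, and Refactor can't share a day with Sync.
So Refactor must be day 1.

day 1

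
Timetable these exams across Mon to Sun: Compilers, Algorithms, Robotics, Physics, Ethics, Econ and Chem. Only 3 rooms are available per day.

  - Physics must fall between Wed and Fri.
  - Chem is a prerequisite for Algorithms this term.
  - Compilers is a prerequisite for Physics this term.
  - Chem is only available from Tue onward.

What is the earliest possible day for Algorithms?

Precedence pushes Algorithms to at least Wed.
Algorithms at Wed is achievable: Econ=Tue; Physics=Wed; Chem=Tue; Compilers=Mon; Algorithms=Wed; Robotics=Mon; Ethics=Mon.

Wed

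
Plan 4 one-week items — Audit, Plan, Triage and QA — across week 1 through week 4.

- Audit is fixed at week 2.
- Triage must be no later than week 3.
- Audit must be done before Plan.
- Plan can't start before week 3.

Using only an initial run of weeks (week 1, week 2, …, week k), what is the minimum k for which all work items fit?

The precedence chain requires at least 2 distinct weeks.
Plan can't be placed before week 3, so the schedule must run through at least week 3.
3 works (last occupied week: week 3): for example Audit -> week 2, Triage -> week 1, Plan -> week 3, QA -> week 1.

3 weeks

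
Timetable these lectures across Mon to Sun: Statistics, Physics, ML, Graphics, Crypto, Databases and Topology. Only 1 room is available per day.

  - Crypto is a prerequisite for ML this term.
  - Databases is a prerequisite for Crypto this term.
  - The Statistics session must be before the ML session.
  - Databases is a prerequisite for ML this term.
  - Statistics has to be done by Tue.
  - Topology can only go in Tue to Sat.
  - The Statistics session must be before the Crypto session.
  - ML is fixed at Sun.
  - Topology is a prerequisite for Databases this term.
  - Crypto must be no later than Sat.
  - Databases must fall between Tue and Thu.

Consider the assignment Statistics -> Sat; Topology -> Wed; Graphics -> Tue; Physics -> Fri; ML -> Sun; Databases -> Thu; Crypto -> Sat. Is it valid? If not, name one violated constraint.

No. Statistics has to be done by Tue is not satisfied.

The Statistics session must be before the Crypto session — violated.
Databases is a prerequisite for ML this term — holds.
Statistics has to be done by Tue — violated.
Only 1 room is available per day — violated.
Topology is a prerequisite for Databases this term — holds.
Databases is a prerequisite for Crypto this term — holds.
Topology can only go in Tue to Sat — holds.
The Statistics session must be before the ML session — holds.
Crypto is a prerequisite for ML this term — holds.
Crypto must be no later than Sat — holds.
ML is fixed at Sun — holds.
Databases must fall between Tue and Thu — holds.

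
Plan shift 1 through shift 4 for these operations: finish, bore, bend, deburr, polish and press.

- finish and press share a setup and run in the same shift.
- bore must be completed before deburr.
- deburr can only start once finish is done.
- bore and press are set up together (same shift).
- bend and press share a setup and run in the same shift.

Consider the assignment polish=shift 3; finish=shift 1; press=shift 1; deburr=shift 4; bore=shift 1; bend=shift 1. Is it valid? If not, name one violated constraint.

bore and press are set up together (same shift) — holds.
finish and press share a setup and run in the same shift — holds.
bore must be completed before deburr — holds.
bend and press share a setup and run in the same shift — holds.
deburr can only start once finish is done — holds.

Yes, all constraints hold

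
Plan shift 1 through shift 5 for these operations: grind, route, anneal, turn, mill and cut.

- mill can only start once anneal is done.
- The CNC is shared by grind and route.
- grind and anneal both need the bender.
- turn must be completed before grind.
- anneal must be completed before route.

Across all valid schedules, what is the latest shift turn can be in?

Downstream work caps turn at shift 4.
turn at shift 4 is achievable: cut in shift 1; turn in shift 4; route in shift 2; grind in shift 5; mill in shift 2; anneal in shift 1.

shift 4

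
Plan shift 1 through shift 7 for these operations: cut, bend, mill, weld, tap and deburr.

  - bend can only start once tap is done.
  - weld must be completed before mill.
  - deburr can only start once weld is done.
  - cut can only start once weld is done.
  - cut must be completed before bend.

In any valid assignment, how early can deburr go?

Precedence pushes deburr to at least shift 2.
deburr at shift 2 is achievable: cut=shift 2, mill=shift 2, bend=shift 3, weld=shift 1, tap=shift 1, deburr=shift 2.

shift 2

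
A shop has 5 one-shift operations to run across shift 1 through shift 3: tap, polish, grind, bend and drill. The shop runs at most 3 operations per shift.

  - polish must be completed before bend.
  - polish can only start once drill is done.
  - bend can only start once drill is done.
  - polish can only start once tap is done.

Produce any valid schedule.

drill in shift 1; tap in shift 1; grind in shift 1; polish in shift 2; bend in shift 3

Checking: drill(shift 1) before bend(shift 3); polish(shift 2) before bend(shift 3); tap(shift 1) before polish(shift 2); drill(shift 1) before polish(shift 2); max 3 per shift (cap 3).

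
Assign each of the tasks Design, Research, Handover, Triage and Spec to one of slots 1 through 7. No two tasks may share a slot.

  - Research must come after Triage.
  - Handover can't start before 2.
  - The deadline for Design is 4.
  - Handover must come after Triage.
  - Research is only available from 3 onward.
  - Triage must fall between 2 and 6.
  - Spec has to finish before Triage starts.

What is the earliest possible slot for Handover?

3

Handover is available from 2; precedence pushes Handover to at least 3.
Handover at 3 is achievable: Research in 5; Triage in 2; Design in 4; Spec in 1; Handover in 3.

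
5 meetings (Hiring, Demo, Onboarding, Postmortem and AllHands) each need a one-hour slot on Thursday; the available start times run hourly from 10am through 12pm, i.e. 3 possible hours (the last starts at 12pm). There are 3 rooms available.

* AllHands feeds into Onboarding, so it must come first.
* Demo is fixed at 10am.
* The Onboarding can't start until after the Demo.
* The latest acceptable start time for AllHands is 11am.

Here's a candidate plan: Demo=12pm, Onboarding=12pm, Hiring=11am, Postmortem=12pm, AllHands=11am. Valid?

No. Demo is fixed at 10am is not satisfied.

The Onboarding can't start until after the Demo — violated.
There are 3 rooms available — holds.
The latest acceptable start time for AllHands is 11am — holds.
AllHands feeds into Onboarding, so it must come first — holds.
Demo is fixed at 10am — violated.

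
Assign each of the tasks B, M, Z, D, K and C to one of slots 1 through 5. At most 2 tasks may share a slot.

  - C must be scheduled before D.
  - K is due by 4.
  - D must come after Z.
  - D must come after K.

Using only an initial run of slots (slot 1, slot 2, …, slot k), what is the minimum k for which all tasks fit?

The precedence chain requires at least 2 distinct slots.
With at most 2 per slot and 6 tasks, at least 3 slots are needed.
3 works (last occupied slot: 3): for example B=2; C=2; K=1; Z=1; D=3; M=3.

3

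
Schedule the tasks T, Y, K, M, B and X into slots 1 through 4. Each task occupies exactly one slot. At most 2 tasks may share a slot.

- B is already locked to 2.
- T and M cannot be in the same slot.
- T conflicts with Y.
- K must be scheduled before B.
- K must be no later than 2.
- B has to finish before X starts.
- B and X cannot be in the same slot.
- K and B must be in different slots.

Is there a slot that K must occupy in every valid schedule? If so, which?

1

K's window is 1–2.
B is fixed at 2, and K can't share a slot with B.
So K must be 1.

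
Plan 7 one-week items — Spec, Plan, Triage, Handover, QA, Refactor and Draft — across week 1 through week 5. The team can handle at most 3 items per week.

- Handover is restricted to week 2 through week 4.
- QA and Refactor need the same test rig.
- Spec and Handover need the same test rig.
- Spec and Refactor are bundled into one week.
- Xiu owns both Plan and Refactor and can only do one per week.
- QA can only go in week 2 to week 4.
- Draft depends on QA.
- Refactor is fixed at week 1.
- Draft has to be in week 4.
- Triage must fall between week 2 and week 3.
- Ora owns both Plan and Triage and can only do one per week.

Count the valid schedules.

Splitting on Plan: it can be week 2 (6), week 3 (6), week 4 (12), week 5 (12). Listing each branch's schedules as (Spec, Triage, Handover, QA, Refactor, Draft) by week number:
Plan=week 2: (1,3,2,2,1,4) (1,3,2,3,1,4) (1,3,3,2,1,4) (1,3,3,3,1,4) (1,3,4,2,1,4) (1,3,4,3,1,4) — 6.
Plan=week 3: (1,2,2,2,1,4) (1,2,2,3,1,4) (1,2,3,2,1,4) (1,2,3,3,1,4) (1,2,4,2,1,4) (1,2,4,3,1,4) — 6.
Plan=week 4: (1,2,2,2,1,4) (1,2,2,3,1,4) (1,2,3,2,1,4) (1,2,3,3,1,4) (1,2,4,2,1,4) (1,2,4,3,1,4) (1,3,2,2,1,4) (1,3,2,3,1,4) (1,3,3,2,1,4) (1,3,3,3,1,4) (1,3,4,2,1,4) (1,3,4,3,1,4) — 12.
Plan=week 5: (1,2,2,2,1,4) (1,2,2,3,1,4) (1,2,3,2,1,4) (1,2,3,3,1,4) (1,2,4,2,1,4) (1,2,4,3,1,4) (1,3,2,2,1,4) (1,3,2,3,1,4) (1,3,3,2,1,4) (1,3,3,3,1,4) (1,3,4,2,1,4) (1,3,4,3,1,4) — 12.
Summing: 6 + 6 + 12 + 12 = 36.

36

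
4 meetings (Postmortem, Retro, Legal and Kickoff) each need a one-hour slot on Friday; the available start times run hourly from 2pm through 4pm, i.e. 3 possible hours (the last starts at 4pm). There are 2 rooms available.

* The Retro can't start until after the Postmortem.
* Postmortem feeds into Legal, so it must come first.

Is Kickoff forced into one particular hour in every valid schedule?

No

Kickoff can be 2pm (e.g. Legal in 3pm; Kickoff in 2pm; Retro in 3pm; Postmortem in 2pm) or 3pm (e.g. Retro -> 3pm; Postmortem -> 2pm; Legal -> 4pm; Kickoff -> 3pm).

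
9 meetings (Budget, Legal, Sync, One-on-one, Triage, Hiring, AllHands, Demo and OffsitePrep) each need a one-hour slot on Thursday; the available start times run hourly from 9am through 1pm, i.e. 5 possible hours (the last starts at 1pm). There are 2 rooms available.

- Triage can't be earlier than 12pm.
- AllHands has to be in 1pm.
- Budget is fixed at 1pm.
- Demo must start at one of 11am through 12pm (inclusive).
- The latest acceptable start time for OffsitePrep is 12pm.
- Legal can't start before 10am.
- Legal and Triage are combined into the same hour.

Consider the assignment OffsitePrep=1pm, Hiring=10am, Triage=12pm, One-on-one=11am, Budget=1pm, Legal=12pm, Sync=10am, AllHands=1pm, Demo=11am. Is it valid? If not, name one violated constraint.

No. The latest acceptable start time for OffsitePrep is 12pm is not satisfied.

The latest acceptable start time for OffsitePrep is 12pm — violated.
Legal and Triage are combined into the same hour — holds.
Demo must start at one of 11am through 12pm (inclusive) — holds.
Triage can't be earlier than 12pm — holds.
AllHands has to be in 1pm — holds.
Legal can't start before 10am — holds.
Budget is fixed at 1pm — holds.
There are 2 rooms available — violated.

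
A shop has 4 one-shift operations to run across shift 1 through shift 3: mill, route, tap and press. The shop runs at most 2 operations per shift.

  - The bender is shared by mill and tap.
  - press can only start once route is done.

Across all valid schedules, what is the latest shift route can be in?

shift 2

Downstream work caps route at shift 2.
route at shift 2 is achievable: press in shift 3, route in shift 2, mill in shift 1, tap in shift 2.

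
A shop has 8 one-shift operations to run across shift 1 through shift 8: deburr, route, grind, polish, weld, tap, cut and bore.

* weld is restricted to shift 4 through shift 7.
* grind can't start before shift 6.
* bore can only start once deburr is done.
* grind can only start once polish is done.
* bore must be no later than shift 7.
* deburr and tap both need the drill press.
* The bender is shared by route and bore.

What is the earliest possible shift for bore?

Precedence pushes bore to at least shift 2; bore's own window allows nothing later than shift 7.
bore at shift 2 is achievable: tap=shift 2, weld=shift 4, grind=shift 6, bore=shift 2, cut=shift 1, polish=shift 1, deburr=shift 1, route=shift 1.

shift 2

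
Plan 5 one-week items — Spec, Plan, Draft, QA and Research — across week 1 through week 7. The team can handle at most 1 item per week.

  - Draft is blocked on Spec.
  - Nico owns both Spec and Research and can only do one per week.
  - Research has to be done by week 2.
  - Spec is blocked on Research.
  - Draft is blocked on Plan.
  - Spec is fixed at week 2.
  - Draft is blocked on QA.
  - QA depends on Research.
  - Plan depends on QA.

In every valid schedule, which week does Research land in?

week 1

Research's window is week 1–week 2.
Spec is fixed at week 2, and Research can't share a week with Spec.
So Research must be week 1.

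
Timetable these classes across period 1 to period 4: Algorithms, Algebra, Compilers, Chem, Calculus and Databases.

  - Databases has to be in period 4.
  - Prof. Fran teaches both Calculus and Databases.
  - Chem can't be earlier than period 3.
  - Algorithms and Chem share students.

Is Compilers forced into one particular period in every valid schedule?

Compilers can be period 1 (e.g. Compilers -> period 1, Chem -> period 3, Databases -> period 4, Algorithms -> period 1, Calculus -> period 1, Algebra -> period 1) or period 2 (e.g. Databases in period 4; Algebra in period 1; Compilers in period 2; Chem in period 3; Algorithms in period 1; Calculus in period 1).

No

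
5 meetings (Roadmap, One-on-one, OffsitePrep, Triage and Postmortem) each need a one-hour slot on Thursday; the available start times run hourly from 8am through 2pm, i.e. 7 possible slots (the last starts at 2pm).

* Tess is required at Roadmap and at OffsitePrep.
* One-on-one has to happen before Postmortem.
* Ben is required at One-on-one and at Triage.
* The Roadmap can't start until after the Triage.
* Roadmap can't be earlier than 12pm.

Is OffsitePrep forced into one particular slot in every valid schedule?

OffsitePrep can be 8am (e.g. One-on-one -> 8am; Roadmap -> 12pm; OffsitePrep -> 8am; Postmortem -> 9am; Triage -> 9am) or 9am (e.g. OffsitePrep in 9am, Roadmap in 12pm, Postmortem in 9am, One-on-one in 8am, Triage in 9am).

No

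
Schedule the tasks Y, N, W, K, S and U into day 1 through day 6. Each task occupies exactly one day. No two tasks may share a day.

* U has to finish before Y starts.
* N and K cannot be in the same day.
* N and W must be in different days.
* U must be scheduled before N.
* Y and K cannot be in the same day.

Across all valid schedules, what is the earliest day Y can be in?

day 2

Precedence pushes Y to at least day 2.
Y at day 2 is achievable: U -> day 1; S -> day 6; W -> day 4; N -> day 3; Y -> day 2; K -> day 5.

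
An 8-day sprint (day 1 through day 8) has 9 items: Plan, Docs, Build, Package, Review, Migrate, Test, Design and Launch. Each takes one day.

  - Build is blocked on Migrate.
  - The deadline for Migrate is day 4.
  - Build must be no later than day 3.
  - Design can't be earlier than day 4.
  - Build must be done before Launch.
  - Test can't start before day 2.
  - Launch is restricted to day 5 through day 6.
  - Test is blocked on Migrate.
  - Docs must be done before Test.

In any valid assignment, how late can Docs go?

Downstream work caps Docs at day 7.
Docs at day 7 is achievable: Plan in day 1; Review in day 1; Docs in day 7; Build in day 2; Migrate in day 1; Test in day 8; Package in day 1; Design in day 4; Launch in day 5.

day 7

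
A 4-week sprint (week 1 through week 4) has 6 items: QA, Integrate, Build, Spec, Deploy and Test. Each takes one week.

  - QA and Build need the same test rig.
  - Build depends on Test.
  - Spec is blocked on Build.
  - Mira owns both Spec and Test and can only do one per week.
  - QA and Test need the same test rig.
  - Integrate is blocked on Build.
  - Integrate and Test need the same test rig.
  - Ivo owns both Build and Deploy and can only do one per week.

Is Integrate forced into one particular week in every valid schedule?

No

Integrate can be week 3 (e.g. Integrate in week 3, Deploy in week 1, Test in week 1, Spec in week 3, QA in week 3, Build in week 2) or week 4 (e.g. Deploy -> week 1; QA -> week 3; Build -> week 2; Test -> week 1; Integrate -> week 4; Spec -> week 3).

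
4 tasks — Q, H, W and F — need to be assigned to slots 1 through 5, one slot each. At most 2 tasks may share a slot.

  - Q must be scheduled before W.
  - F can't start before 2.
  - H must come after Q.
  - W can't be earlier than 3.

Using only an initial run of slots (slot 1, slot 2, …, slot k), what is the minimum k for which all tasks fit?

The precedence chain requires at least 2 distinct slots.
With at most 2 per slot and 4 tasks, at least 2 slots are needed.
W can't be placed before 3, so the schedule must run through at least slot 3.
3 works (last occupied slot: 3): for example W=3; Q=1; H=2; F=2.

3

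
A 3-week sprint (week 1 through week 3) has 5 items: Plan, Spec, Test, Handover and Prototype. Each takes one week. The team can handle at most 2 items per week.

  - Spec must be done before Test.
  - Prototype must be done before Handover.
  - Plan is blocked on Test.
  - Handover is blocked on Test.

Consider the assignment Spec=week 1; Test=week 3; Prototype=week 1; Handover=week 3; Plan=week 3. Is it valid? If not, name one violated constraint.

No. The team can handle at most 2 items per week is not satisfied.

Plan is blocked on Test — violated.
Handover is blocked on Test — violated.
The team can handle at most 2 items per week — violated.
Prototype must be done before Handover — holds.
Spec must be done before Test — holds.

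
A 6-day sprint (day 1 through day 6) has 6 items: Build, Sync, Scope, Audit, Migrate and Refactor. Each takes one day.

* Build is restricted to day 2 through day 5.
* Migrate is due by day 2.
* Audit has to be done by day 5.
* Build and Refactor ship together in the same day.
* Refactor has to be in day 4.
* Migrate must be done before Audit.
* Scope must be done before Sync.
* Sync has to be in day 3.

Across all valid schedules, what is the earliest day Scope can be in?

Downstream work caps Scope at day 2.
Scope at day 1 is achievable: Scope -> day 1; Build -> day 4; Sync -> day 3; Migrate -> day 1; Audit -> day 2; Refactor -> day 4.

day 1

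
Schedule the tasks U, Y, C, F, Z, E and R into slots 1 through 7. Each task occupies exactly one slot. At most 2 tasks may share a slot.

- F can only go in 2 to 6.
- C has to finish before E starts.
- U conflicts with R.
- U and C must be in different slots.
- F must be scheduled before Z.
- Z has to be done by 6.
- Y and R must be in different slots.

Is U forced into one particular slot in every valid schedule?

U can be 1 (e.g. C=2; E=3; F=2; Y=1; U=1; Z=3; R=4) or 2 (e.g. R -> 4; U -> 2; Y -> 1; E -> 3; C -> 1; Z -> 3; F -> 2).

No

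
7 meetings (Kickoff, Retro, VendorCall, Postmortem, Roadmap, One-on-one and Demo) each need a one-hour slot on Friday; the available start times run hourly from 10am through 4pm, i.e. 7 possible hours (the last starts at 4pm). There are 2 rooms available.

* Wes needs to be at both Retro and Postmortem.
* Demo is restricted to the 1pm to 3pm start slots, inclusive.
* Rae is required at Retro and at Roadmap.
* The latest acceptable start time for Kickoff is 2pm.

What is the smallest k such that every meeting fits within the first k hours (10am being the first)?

4 hours

With at most 2 per hour and 7 meetings, at least 4 hours are needed.
Demo can't be placed before 1pm — that is hour 4 counting from 10am — so the schedule must run through at least 4 hours.
4 works (last occupied hour: 1pm): for example Kickoff -> 10am, VendorCall -> 11am, Retro -> 10am, One-on-one -> 12pm, Postmortem -> 11am, Roadmap -> 12pm, Demo -> 1pm.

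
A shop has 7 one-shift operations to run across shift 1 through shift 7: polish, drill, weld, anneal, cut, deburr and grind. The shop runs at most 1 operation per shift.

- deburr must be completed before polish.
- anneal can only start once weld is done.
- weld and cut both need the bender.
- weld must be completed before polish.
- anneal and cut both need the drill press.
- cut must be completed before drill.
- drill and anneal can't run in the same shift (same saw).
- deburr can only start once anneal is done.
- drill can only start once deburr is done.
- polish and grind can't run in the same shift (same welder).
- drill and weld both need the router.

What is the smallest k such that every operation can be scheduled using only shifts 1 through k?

7

The precedence chain requires at least 4 distinct shifts.
With at most 1 per shift and 7 operations, at least 7 shifts are needed.
7 works (last occupied shift: shift 7): for example anneal -> shift 2, weld -> shift 1, deburr -> shift 3, polish -> shift 4, cut -> shift 5, drill -> shift 6, grind -> shift 7.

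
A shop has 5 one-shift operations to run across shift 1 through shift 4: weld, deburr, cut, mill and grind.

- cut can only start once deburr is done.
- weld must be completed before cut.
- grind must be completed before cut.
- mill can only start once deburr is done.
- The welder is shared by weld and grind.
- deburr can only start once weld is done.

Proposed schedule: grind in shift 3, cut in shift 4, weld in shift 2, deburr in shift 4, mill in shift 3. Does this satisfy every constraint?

cut can only start once deburr is done — violated.
mill can only start once deburr is done — violated.
grind must be completed before cut — holds.
weld must be completed before cut — holds.
The welder is shared by weld and grind — holds.
deburr can only start once weld is done — holds.

No. mill can only start once deburr is done is not satisfied.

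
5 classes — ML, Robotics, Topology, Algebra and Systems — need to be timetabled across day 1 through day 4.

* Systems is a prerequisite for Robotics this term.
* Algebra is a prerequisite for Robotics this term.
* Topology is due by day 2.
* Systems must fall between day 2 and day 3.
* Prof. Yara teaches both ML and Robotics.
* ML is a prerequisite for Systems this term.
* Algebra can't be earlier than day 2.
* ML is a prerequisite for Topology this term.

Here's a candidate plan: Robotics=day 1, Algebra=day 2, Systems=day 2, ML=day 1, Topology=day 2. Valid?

Invalid. Prof. Yara teaches both ML and Robotics.

Algebra can't be earlier than day 2 — holds.
Prof. Yara teaches both ML and Robotics — violated.
Topology is due by day 2 — holds.
Systems must fall between day 2 and day 3 — holds.
ML is a prerequisite for Topology this term — holds.
ML is a prerequisite for Systems this term — holds.
Systems is a prerequisite for Robotics this term — violated.
Algebra is a prerequisite for Robotics this term — violated.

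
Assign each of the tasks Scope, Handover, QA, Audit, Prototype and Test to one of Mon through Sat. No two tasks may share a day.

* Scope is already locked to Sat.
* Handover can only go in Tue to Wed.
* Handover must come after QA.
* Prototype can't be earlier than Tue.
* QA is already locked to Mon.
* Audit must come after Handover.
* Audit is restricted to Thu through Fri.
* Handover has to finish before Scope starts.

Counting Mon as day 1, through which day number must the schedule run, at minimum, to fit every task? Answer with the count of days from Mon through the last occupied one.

6 days

The precedence chain requires at least 3 distinct days.
With at most 1 per day and 6 tasks, at least 6 days are needed.
Scope can't be placed before Sat — that is day 6 counting from Mon — so the schedule must run through at least 6 days.
6 works (last occupied day: Sat): for example Scope -> Sat, Handover -> Tue, Audit -> Thu, QA -> Mon, Test -> Fri, Prototype -> Wed.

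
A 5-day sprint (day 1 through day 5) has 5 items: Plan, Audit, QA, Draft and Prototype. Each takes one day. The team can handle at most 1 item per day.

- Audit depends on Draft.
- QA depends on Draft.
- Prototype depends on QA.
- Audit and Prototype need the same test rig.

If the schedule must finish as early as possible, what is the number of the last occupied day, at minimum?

5

The precedence chain requires at least 3 distinct days.
With at most 1 per day and 5 tasks, at least 5 days are needed.
5 works (last occupied day: day 5): for example Prototype=day 4; QA=day 2; Audit=day 3; Draft=day 1; Plan=day 5.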